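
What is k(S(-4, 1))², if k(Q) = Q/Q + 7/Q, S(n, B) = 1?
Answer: 64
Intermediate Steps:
k(Q) = 1 + 7/Q
k(S(-4, 1))² = ((7 + 1)/1)² = (1*8)² = 8² = 64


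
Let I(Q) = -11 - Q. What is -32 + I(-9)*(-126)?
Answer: 220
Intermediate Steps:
-32 + I(-9)*(-126) = -32 + (-11 - 1*(-9))*(-126) = -32 + (-11 + 9)*(-126) = -32 - 2*(-126) = -32 + 252 = 220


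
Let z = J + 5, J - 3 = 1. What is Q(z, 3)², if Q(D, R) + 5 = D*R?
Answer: 484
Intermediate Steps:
J = 4 (J = 3 + 1 = 4)
z = 9 (z = 4 + 5 = 9)
Q(D, R) = -5 + D*R
Q(z, 3)² = (-5 + 9*3)² = (-5 + 27)² = 22² = 484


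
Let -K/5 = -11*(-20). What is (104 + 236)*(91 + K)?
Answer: -343060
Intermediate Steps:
K = -1100 (K = -(-55)*(-20) = -5*220 = -1100)
(104 + 236)*(91 + K) = (104 + 236)*(91 - 1100) = 340*(-1009) = -343060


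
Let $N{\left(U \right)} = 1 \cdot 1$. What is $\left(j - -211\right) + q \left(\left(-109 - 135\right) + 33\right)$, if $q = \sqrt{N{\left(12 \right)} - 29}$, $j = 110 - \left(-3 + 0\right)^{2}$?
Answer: $312 - 422 i \sqrt{7} \approx 312.0 - 1116.5 i$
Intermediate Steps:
$N{\left(U \right)} = 1$
$j = 101$ ($j = 110 - \left(-3\right)^{2} = 110 - 9 = 101$)
$q = 2 i \sqrt{7}$ ($q = \sqrt{1 - 29} = \sqrt{-28} = 2 i \sqrt{7} \approx 5.2915 i$)
$\left(j - -211\right) + q \left(\left(-109 - 135\right) + 33\right) = \left(101 - -211\right) + 2 i \sqrt{7} \left(\left(-109 - 135\right) + 33\right) = \left(101 + 211\right) + 2 i \sqrt{7} \left(-244 + 33\right) = 312 + 2 i \sqrt{7} \left(-211\right) = 312 - 422 i \sqrt{7}$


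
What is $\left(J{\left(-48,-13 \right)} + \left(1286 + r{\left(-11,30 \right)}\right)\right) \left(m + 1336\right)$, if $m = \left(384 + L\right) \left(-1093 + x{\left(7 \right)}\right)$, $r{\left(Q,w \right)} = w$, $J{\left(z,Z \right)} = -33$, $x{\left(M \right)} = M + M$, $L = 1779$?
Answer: $-2992650103$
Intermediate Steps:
$x{\left(M \right)} = 2 M$
$m = -2333877$ ($m = \left(384 + 1779\right) \left(-1093 + 2 \cdot 7\right) = 2163 \left(-1093 + 14\right) = 2163 \left(-1079\right) = -2333877$)
$\left(J{\left(-48,-13 \right)} + \left(1286 + r{\left(-11,30 \right)}\right)\right) \left(m + 1336\right) = \left(-33 + \left(1286 + 30\right)\right) \left(-2333877 + 1336\right) = \left(-33 + 1316\right) \left(-2332541\right) = 1283 \left(-2332541\right) = -2992650103$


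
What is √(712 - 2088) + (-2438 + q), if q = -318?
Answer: -2756 + 4*I*√86 ≈ -2756.0 + 37.094*I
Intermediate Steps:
√(712 - 2088) + (-2438 + q) = √(712 - 2088) + (-2438 - 318) = √(-1376) - 2756 = 4*I*√86 - 2756 = -2756 + 4*I*√86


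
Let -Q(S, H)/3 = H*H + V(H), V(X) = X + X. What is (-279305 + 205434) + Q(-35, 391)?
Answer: -534860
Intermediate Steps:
V(X) = 2*X
Q(S, H) = -6*H - 3*H² (Q(S, H) = -3*(H*H + 2*H) = -3*(H² + 2*H) = -6*H - 3*H²)
(-279305 + 205434) + Q(-35, 391) = (-279305 + 205434) + 3*391*(-2 - 1*391) = -73871 + 3*391*(-2 - 391) = -73871 + 3*391*(-393) = -73871 - 460989 = -534860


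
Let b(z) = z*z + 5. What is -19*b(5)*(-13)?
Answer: 7410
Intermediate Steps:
b(z) = 5 + z² (b(z) = z² + 5 = 5 + z²)
-19*b(5)*(-13) = -19*(5 + 5²)*(-13) = -19*(5 + 25)*(-13) = -19*30*(-13) = -570*(-13) = 7410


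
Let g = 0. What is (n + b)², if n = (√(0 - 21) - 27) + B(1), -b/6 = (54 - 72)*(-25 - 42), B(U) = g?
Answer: (7263 - I*√21)² ≈ 5.2751e+7 - 6.657e+4*I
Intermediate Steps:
B(U) = 0
b = -7236 (b = -6*(54 - 72)*(-25 - 42) = -(-108)*(-67) = -6*1206 = -7236)
n = -27 + I*√21 (n = (√(0 - 21) - 27) + 0 = (√(-21) - 27) + 0 = (I*√21 - 27) + 0 = (-27 + I*√21) + 0 = -27 + I*√21 ≈ -27.0 + 4.5826*I)
(n + b)² = ((-27 + I*√21) - 7236)² = (-7263 + I*√21)²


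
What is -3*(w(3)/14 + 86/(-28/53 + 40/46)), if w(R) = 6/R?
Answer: -1101381/1456 ≈ -756.44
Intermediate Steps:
-3*(w(3)/14 + 86/(-28/53 + 40/46)) = -3*((6/3)/14 + 86/(-28/53 + 40/46)) = -3*((6*(⅓))*(1/14) + 86/(-28*1/53 + 40*(1/46))) = -3*(2*(1/14) + 86/(-28/53 + 20/23)) = -3*(⅐ + 86/(416/1219)) = -3*(⅐ + 86*(1219/416)) = -3*(⅐ + 52417/208) = -3*367127/1456 = -1101381/1456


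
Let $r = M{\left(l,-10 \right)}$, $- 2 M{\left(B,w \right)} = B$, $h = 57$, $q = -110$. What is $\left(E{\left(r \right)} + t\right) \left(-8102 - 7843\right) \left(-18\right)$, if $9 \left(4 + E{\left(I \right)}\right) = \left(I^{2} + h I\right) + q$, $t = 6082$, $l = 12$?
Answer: $1731180540$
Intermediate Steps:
$M{\left(B,w \right)} = - \frac{B}{2}$
$r = -6$ ($r = \left(- \frac{1}{2}\right) 12 = -6$)
$E{\left(I \right)} = - \frac{146}{9} + \frac{I^{2}}{9} + \frac{19 I}{3}$ ($E{\left(I \right)} = -4 + \frac{\left(I^{2} + 57 I\right) - 110}{9} = -4 + \frac{-110 + I^{2} + 57 I}{9} = -4 + \left(- \frac{110}{9} + \frac{I^{2}}{9} + \frac{19 I}{3}\right) = - \frac{146}{9} + \frac{I^{2}}{9} + \frac{19 I}{3}$)
$\left(E{\left(r \right)} + t\right) \left(-8102 - 7843\right) \left(-18\right) = \left(\left(- \frac{146}{9} + \frac{\left(-6\right)^{2}}{9} + \frac{19}{3} \left(-6\right)\right) + 6082\right) \left(-8102 - 7843\right) \left(-18\right) = \left(\left(- \frac{146}{9} + \frac{1}{9} \cdot 36 - 38\right) + 6082\right) \left(-15945\right) \left(-18\right) = \left(\left(- \frac{146}{9} + 4 - 38\right) + 6082\right) \left(-15945\right) \left(-18\right) = \left(- \frac{452}{9} + 6082\right) \left(-15945\right) \left(-18\right) = \frac{54286}{9} \left(-15945\right) \left(-18\right) = \left(- \frac{288530090}{3}\right) \left(-18\right) = 1731180540$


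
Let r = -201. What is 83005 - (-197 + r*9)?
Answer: 85011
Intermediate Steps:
83005 - (-197 + r*9) = 83005 - (-197 - 201*9) = 83005 - (-197 - 1809) = 83005 - 1*(-2006) = 83005 + 2006 = 85011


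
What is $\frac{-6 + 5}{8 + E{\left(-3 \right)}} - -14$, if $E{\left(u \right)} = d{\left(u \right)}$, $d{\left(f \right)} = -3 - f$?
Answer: $\frac{111}{8} \approx 13.875$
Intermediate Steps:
$E{\left(u \right)} = -3 - u$
$\frac{-6 + 5}{8 + E{\left(-3 \right)}} - -14 = \frac{-6 + 5}{8 - 0} - -14 = - \frac{1}{8 + \left(-3 + 3\right)} + 14 = - \frac{1}{8 + 0} + 14 = - \frac{1}{8} + 14 = \frac{111}{8}$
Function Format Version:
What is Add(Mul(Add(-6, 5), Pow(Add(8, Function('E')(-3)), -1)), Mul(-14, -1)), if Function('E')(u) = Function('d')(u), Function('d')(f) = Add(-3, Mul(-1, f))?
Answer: Rational(111, 8) ≈ 13.875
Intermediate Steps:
Function('E')(u) = Add(-3, Mul(-1, u))
Add(Mul(Add(-6, 5), Pow(Add(8, Function('E')(-3)), -1)), Mul(-14, -1)) = Add(Mul(Add(-6, 5), Pow(Add(8, Add(-3, Mul(-1, -3))), -1)), Mul(-14, -1)) = Add(Mul(-1, Pow(Add(8, Add(-3, 3)), -1)), 14) = Add(Mul(-1, Pow(Add(8, 0), -1)), 14) = Add(Mul(-1, Pow(8, -1)), 14) = Add(Mul(-1, Rational(1, 8)), 14) = Add(Rational(-1, 8), 14) = Rational(111, 8)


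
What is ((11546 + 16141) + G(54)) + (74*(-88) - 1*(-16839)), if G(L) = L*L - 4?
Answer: 40926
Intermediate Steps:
G(L) = -4 + L² (G(L) = L² - 4 = -4 + L²)
((11546 + 16141) + G(54)) + (74*(-88) - 1*(-16839)) = ((11546 + 16141) + (-4 + 54²)) + (74*(-88) - 1*(-16839)) = (27687 + (-4 + 2916)) + (-6512 + 16839) = (27687 + 2912) + 10327 = 30599 + 10327 = 40926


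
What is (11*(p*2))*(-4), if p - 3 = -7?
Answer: 352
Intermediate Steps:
p = -4 (p = 3 - 7 = -4)
(11*(p*2))*(-4) = (11*(-4*2))*(-4) = (11*(-8))*(-4) = -88*(-4) = 352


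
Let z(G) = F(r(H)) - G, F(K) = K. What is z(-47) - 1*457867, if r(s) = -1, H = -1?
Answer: -457821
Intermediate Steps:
z(G) = -1 - G
z(-47) - 1*457867 = (-1 - 1*(-47)) - 1*457867 = (-1 + 47) - 457867 = 46 - 457867 = -457821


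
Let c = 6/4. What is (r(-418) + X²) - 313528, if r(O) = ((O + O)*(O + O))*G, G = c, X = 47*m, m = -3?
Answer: 754697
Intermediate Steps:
X = -141 (X = 47*(-3) = -141)
c = 3/2 (c = 6*(¼) = 3/2 ≈ 1.5000)
G = 3/2 ≈ 1.5000
r(O) = 6*O² (r(O) = ((O + O)*(O + O))*(3/2) = ((2*O)*(2*O))*(3/2) = (4*O²)*(3/2) = 6*O²)
(r(-418) + X²) - 313528 = (6*(-418)² + (-141)²) - 313528 = (6*174724 + 19881) - 313528 = (1048344 + 19881) - 313528 = 1068225 - 313528 = 754697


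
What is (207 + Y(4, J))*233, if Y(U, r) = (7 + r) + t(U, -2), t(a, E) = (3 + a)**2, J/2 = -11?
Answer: 56153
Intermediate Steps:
J = -22 (J = 2*(-11) = -22)
Y(U, r) = 7 + r + (3 + U)**2 (Y(U, r) = (7 + r) + (3 + U)**2 = 7 + r + (3 + U)**2)
(207 + Y(4, J))*233 = (207 + (7 - 22 + (3 + 4)**2))*233 = (207 + (7 - 22 + 7**2))*233 = (207 + (7 - 22 + 49))*233 = (207 + 34)*233 = 241*233 = 56153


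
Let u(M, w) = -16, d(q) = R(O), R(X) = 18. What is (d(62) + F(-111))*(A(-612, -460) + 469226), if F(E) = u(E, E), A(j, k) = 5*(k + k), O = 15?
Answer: 929252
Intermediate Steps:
A(j, k) = 10*k (A(j, k) = 5*(2*k) = 10*k)
d(q) = 18
F(E) = -16
(d(62) + F(-111))*(A(-612, -460) + 469226) = (18 - 16)*(10*(-460) + 469226) = 2*(-4600 + 469226) = 2*464626 = 929252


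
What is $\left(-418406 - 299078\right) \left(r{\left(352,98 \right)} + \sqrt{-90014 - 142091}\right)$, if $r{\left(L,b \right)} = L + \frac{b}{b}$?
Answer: $-253271852 - 717484 i \sqrt{232105} \approx -2.5327 \cdot 10^{8} - 3.4566 \cdot 10^{8} i$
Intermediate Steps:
$r{\left(L,b \right)} = 1 + L$ ($r{\left(L,b \right)} = L + 1 = 1 + L$)
$\left(-418406 - 299078\right) \left(r{\left(352,98 \right)} + \sqrt{-90014 - 142091}\right) = \left(-418406 - 299078\right) \left(\left(1 + 352\right) + \sqrt{-90014 - 142091}\right) = - 717484 \left(353 + \sqrt{-232105}\right) = - 717484 \left(353 + i \sqrt{232105}\right) = -253271852 - 717484 i \sqrt{232105}$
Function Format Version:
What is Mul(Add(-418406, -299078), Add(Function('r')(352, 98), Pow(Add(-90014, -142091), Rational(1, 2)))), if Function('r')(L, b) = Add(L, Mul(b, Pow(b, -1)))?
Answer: Add(-253271852, Mul(-717484, I, Pow(232105, Rational(1, 2)))) ≈ Add(-2.5327e+8, Mul(-3.4566e+8, I))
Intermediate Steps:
Function('r')(L, b) = Add(1, L) (Function('r')(L, b) = Add(L, 1) = Add(1, L))
Mul(Add(-418406, -299078), Add(Function('r')(352, 98), Pow(Add(-90014, -142091), Rational(1, 2)))) = Mul(Add(-418406, -299078), Add(Add(1, 352), Pow(Add(-90014, -142091), Rational(1, 2)))) = Mul(-717484, Add(353, Pow(-232105, Rational(1, 2)))) = Mul(-717484, Add(353, Mul(I, Pow(232105, Rational(1, 2))))) = Add(-253271852, Mul(-717484, I, Pow(232105, Rational(1, 2))))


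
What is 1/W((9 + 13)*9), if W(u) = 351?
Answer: 1/351 ≈ 0.0028490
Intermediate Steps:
1/W((9 + 13)*9) = 1/351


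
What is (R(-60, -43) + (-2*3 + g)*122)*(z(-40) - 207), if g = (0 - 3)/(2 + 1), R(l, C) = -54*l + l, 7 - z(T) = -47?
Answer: -355878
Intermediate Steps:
z(T) = 54 (z(T) = 7 - 1*(-47) = 7 + 47 = 54)
R(l, C) = -53*l
g = -1 (g = -3/3 = -3*1/3 = -1)
(R(-60, -43) + (-2*3 + g)*122)*(z(-40) - 207) = (-53*(-60) + (-2*3 - 1)*122)*(54 - 207) = (3180 + (-6 - 1)*122)*(-153) = (3180 - 7*122)*(-153) = (3180 - 854)*(-153) = 2326*(-153) = -355878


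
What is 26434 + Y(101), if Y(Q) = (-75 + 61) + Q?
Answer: 26521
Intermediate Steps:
Y(Q) = -14 + Q
26434 + Y(101) = 26434 + (-14 + 101) = 26434 + 87 = 26521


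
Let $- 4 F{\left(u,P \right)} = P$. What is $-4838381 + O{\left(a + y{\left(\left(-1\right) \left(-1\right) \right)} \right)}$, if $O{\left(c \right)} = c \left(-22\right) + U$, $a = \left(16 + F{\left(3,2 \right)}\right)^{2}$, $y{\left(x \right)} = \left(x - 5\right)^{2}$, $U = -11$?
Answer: $- \frac{9688059}{2} \approx -4.844 \cdot 10^{6}$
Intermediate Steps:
$F{\left(u,P \right)} = - \frac{P}{4}$
$y{\left(x \right)} = \left(-5 + x\right)^{2}$
$a = \frac{961}{4}$ ($a = \left(16 - \frac{1}{2}\right)^{2} = \left(\frac{31}{2}\right)^{2} = \frac{961}{4} \approx 240.25$)
$O{\left(c \right)} = -11 - 22 c$ ($O{\left(c \right)} = c \left(-22\right) - 11 = - 22 c - 11 = -11 - 22 c$)
$-4838381 + O{\left(a + y{\left(\left(-1\right) \left(-1\right) \right)} \right)} = -4838381 - \left(11 + 22 \left(\frac{961}{4} + \left(-5 - -1\right)^{2}\right)\right) = -4838381 - \left(11 + 22 \left(\frac{961}{4} + \left(-5 + 1\right)^{2}\right)\right) = -4838381 - \left(11 + 22 \left(\frac{961}{4} + \left(-4\right)^{2}\right)\right) = -4838381 - \left(11 + 22 \left(\frac{961}{4} + 16\right)\right) = -4838381 - \frac{11297}{2} = - \frac{9688059}{2}$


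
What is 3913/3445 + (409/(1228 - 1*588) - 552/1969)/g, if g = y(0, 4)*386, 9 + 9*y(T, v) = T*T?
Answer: 29258631779/25780353280 ≈ 1.1349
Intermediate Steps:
y(T, v) = -1 + T²/9 (y(T, v) = -1 + (T*T)/9 = -1 + T²/9)
g = -386 (g = (-1 + (⅑)*0²)*386 = (-1 + (⅑)*0)*386 = (-1 + 0)*386 = -1*386 = -386)
3913/3445 + (409/(1228 - 1*588) - 552/1969)/g = 3913/3445 + (409/(1228 - 1*588) - 552/1969)/(-386) = 3913*(1/3445) + (409/(1228 - 588) - 552*1/1969)*(-1/386) = 301/265 + (409/640 - 552/1969)*(-1/386) = 301/265 + (452041/1260160)*(-1/386) = 301/265 - 452041/486421760 = 29258631779/25780353280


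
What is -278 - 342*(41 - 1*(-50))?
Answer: -31400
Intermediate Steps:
-278 - 342*(41 - 1*(-50)) = -278 - 342*(41 + 50) = -278 - 342*91 = -278 - 31122 = -31400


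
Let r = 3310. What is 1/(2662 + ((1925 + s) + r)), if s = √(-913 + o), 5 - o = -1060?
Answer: 7897/62362457 - 2*√38/62362457 ≈ 0.00012643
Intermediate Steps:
o = 1065 (o = 5 - 1*(-1060) = 5 + 1060 = 1065)
s = 2*√38 (s = √(-913 + 1065) = √152 = 2*√38 ≈ 12.329)
1/(2662 + ((1925 + s) + r)) = 1/(2662 + ((1925 + 2*√38) + 3310)) = 1/(2662 + (5235 + 2*√38)) = 1/(7897 + 2*√38)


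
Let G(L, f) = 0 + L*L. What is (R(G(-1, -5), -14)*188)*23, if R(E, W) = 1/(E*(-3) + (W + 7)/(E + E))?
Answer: -8648/13 ≈ -665.23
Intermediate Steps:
G(L, f) = L² (G(L, f) = 0 + L² = L²)
R(E, W) = 1/(-3*E + (7 + W)/(2*E)) (R(E, W) = 1/(-3*E + (7 + W)/((2*E))) = 1/(-3*E + (7 + W)*(1/(2*E))) = 1/(-3*E + (7 + W)/(2*E)))
(R(G(-1, -5), -14)*188)*23 = ((2*(-1)²/(7 - 14 - 6*((-1)²)²))*188)*23 = ((2*1/(7 - 14 - 6*1²))*188)*23 = ((2*1/(7 - 14 - 6*1))*188)*23 = ((2*1/(7 - 14 - 6))*188)*23 = ((2*1/(-13))*188)*23 = ((2*1*(-1/13))*188)*23 = -2/13*188*23 = -376/13*23 = -8648/13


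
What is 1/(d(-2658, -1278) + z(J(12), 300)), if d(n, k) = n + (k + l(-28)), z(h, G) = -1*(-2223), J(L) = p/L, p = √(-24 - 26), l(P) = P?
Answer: -1/1741 ≈ -0.00057438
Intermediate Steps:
p = 5*I*√2 (p = √(-50) = 5*I*√2 ≈ 7.0711*I)
J(L) = 5*I*√2/L (J(L) = (5*I*√2)/L = 5*I*√2/L)
z(h, G) = 2223
d(n, k) = -28 + k + n (d(n, k) = n + (k - 28) = n + (-28 + k) = -28 + k + n)
1/(d(-2658, -1278) + z(J(12), 300)) = 1/((-28 - 1278 - 2658) + 2223) = 1/(-3964 + 2223) = 1/(-1741) = -1/1741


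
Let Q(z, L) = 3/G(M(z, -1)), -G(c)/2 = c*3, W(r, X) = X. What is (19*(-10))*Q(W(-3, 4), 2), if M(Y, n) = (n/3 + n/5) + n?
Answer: -1425/23 ≈ -61.957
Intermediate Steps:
M(Y, n) = 23*n/15 (M(Y, n) = (n*(⅓) + n*(⅕)) + n = (n/3 + n/5) + n = 8*n/15 + n = 23*n/15)
G(c) = -6*c (G(c) = -2*c*3 = -6*c)
Q(z, L) = 15/46 (Q(z, L) = 3/((-46*(-1)/5)) = 3/((-6*(-23/15))) = 3/(46/5) = 3*(5/46) = 15/46)
(19*(-10))*Q(W(-3, 4), 2) = (19*(-10))*(15/46) = -190*15/46 = -1425/23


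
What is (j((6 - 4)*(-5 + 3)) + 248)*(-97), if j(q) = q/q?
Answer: -24153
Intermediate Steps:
j(q) = 1
(j((6 - 4)*(-5 + 3)) + 248)*(-97) = (1 + 248)*(-97) = 249*(-97) = -24153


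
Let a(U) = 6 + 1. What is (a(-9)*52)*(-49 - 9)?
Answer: -21112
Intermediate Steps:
a(U) = 7
(a(-9)*52)*(-49 - 9) = (7*52)*(-49 - 9) = 364*(-58) = -21112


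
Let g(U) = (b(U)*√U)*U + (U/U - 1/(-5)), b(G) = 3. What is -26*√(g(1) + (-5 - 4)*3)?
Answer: -26*I*√570/5 ≈ -124.15*I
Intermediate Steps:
g(U) = 6/5 + 3*U^(3/2) (g(U) = (3*√U)*U + (U/U - 1/(-5)) = 3*U^(3/2) + (1 - 1*(-⅕)) = 3*U^(3/2) + (1 + ⅕) = 3*U^(3/2) + 6/5 = 6/5 + 3*U^(3/2))
-26*√(g(1) + (-5 - 4)*3) = -26*√((6/5 + 3*1^(3/2)) + (-5 - 4)*3) = -26*√((6/5 + 3*1) - 9*3) = -26*√((6/5 + 3) - 27) = -26*√(21/5 - 27) = -26*I*√570/5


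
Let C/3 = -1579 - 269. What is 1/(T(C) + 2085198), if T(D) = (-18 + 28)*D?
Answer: 1/2029758 ≈ 4.9267e-7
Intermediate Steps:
C = -5544 (C = 3*(-1579 - 269) = 3*(-1848) = -5544)
T(D) = 10*D
1/(T(C) + 2085198) = 1/(10*(-5544) + 2085198) = 1/(-55440 + 2085198) = 1/2029758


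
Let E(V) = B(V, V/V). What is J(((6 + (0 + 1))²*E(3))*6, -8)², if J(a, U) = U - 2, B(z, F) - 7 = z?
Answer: 100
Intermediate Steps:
B(z, F) = 7 + z
E(V) = 7 + V
J(a, U) = -2 + U
J(((6 + (0 + 1))²*E(3))*6, -8)² = (-2 - 8)² = (-10)² = 100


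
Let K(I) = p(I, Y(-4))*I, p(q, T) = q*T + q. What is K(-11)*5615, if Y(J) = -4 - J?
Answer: 679415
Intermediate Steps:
p(q, T) = q + T*q (p(q, T) = T*q + q = q + T*q)
K(I) = I**2 (K(I) = (I*(1 + (-4 - 1*(-4))))*I = (I*(1 + (-4 + 4)))*I = (I*(1 + 0))*I = (I*1)*I = I*I = I**2)
K(-11)*5615 = (-11)**2*5615 = 121*5615 = 679415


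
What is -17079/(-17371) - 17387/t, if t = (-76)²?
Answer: -203381273/100334896 ≈ -2.0270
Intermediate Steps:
t = 5776
-17079/(-17371) - 17387/t = -17079/(-17371) - 17387/5776 = -17079*(-1/17371) - 17387*1/5776 = 17079/17371 - 17387/5776 = -203381273/100334896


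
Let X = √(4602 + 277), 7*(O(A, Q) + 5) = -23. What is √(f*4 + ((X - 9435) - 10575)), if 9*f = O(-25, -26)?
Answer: √(-8826034 + 441*√4879)/21 ≈ 141.22*I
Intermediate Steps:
O(A, Q) = -58/7 (O(A, Q) = -5 + (⅐)*(-23) = -5 - 23/7 = -58/7)
f = -58/63 (f = (⅑)*(-58/7) = -58/63 ≈ -0.92064)
X = √4879 ≈ 69.850
√(f*4 + ((X - 9435) - 10575)) = √(-58/63*4 + ((√4879 - 9435) - 10575)) = √(-232/63 + ((-9435 + √4879) - 10575)) = √(-232/63 + (-20010 + √4879)) = √(-1260862/63 + √4879)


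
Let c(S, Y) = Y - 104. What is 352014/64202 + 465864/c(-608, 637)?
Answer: 15048511995/17109833 ≈ 879.52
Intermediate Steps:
c(S, Y) = -104 + Y
352014/64202 + 465864/c(-608, 637) = 352014/64202 + 465864/(-104 + 637) = 352014*(1/64202) + 465864/533 = 176007/32101 + 465864*(1/533) = 176007/32101 + 465864/533 = 15048511995/17109833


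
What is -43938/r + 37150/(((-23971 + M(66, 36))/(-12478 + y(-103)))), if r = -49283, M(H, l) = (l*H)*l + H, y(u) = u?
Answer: -23031385121572/3037360573 ≈ -7582.7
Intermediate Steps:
M(H, l) = H + H*l² (M(H, l) = (H*l)*l + H = H*l² + H = H + H*l²)
-43938/r + 37150/(((-23971 + M(66, 36))/(-12478 + y(-103)))) = -43938/(-49283) + 37150/(((-23971 + 66*(1 + 36²))/(-12478 - 103))) = -43938*(-1/49283) + 37150/(((-23971 + 66*(1 + 1296))/(-12581))) = 43938/49283 + 37150/(((-23971 + 66*1297)*(-1/12581))) = 43938/49283 + 37150/(((-23971 + 85602)*(-1/12581))) = 43938/49283 + 37150/((61631*(-1/12581))) = 43938/49283 + 37150/(-61631/12581) = 43938/49283 + 37150*(-12581/61631) = 43938/49283 - 467384150/61631 = -23031385121572/3037360573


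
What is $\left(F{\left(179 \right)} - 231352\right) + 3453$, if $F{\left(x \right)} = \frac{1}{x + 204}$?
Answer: $- \frac{87285316}{383} \approx -2.279 \cdot 10^{5}$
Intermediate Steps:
$F{\left(x \right)} = \frac{1}{204 + x}$
$\left(F{\left(179 \right)} - 231352\right) + 3453 = \left(\frac{1}{204 + 179} - 231352\right) + 3453 = \left(\frac{1}{383} - 231352\right) + 3453 = - \frac{88607815}{383} + 3453 = - \frac{87285316}{383}$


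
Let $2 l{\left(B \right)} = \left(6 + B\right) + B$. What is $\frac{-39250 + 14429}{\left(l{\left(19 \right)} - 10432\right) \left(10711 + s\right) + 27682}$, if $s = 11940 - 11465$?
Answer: $\frac{24821}{116418578} \approx 0.0002132$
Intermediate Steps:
$l{\left(B \right)} = 3 + B$ ($l{\left(B \right)} = \frac{\left(6 + B\right) + B}{2} = \frac{6 + 2 B}{2} = 3 + B$)
$s = 475$
$\frac{-39250 + 14429}{\left(l{\left(19 \right)} - 10432\right) \left(10711 + s\right) + 27682} = \frac{-39250 + 14429}{\left(\left(3 + 19\right) - 10432\right) \left(10711 + 475\right) + 27682} = - \frac{24821}{\left(22 - 10432\right) 11186 + 27682} = - \frac{24821}{\left(-10410\right) 11186 + 27682} = - \frac{24821}{-116446260 + 27682} = - \frac{24821}{-116418578} = \left(-24821\right) \left(- \frac{1}{116418578}\right) = \frac{24821}{116418578}$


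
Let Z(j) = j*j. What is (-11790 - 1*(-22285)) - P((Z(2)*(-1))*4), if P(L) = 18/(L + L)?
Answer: 167929/16 ≈ 10496.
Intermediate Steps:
Z(j) = j²
P(L) = 9/L (P(L) = 18/((2*L)) = 18*(1/(2*L)) = 9/L)
(-11790 - 1*(-22285)) - P((Z(2)*(-1))*4) = (-11790 - 1*(-22285)) - 9/((2²*(-1))*4) = (-11790 + 22285) - 9/((4*(-1))*4) = 10495 - 9/((-4*4)) = 10495 - 9/(-16) = 10495 - 9*(-1)/16 = 10495 - 1*(-9/16) = 10495 + 9/16 = 167929/16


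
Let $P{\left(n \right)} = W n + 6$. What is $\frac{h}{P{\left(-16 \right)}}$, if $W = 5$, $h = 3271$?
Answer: $- \frac{3271}{74} \approx -44.203$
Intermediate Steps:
$P{\left(n \right)} = 6 + 5 n$ ($P{\left(n \right)} = 5 n + 6 = 6 + 5 n$)
$\frac{h}{P{\left(-16 \right)}} = \frac{3271}{6 + 5 \left(-16\right)} = \frac{3271}{6 - 80} = \frac{3271}{-74} = 3271 \left(- \frac{1}{74}\right) = - \frac{3271}{74}$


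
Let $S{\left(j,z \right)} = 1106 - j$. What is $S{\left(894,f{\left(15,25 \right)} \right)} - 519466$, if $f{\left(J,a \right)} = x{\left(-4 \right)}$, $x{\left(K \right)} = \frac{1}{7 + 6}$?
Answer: $-519254$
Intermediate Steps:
$x{\left(K \right)} = \frac{1}{13}$
$f{\left(J,a \right)} = \frac{1}{13}$
$S{\left(894,f{\left(15,25 \right)} \right)} - 519466 = \left(1106 - 894\right) - 519466 = 212 - 519466 = -519254$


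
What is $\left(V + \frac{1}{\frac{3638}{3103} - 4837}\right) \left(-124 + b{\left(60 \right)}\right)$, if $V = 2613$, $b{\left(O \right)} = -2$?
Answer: $- \frac{46172004228}{140239} \approx -3.2924 \cdot 10^{5}$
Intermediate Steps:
$\left(V + \frac{1}{\frac{3638}{3103} - 4837}\right) \left(-124 + b{\left(60 \right)}\right) = \left(2613 + \frac{1}{\frac{3638}{3103} - 4837}\right) \left(-124 - 2\right) = \left(2613 + \frac{1}{3638 \cdot \frac{1}{3103} - 4837}\right) \left(-126\right) = \left(2613 + \frac{1}{\frac{34}{29} - 4837}\right) \left(-126\right) = \left(2613 + \frac{1}{- \frac{140239}{29}}\right) \left(-126\right) = \left(2613 - \frac{29}{140239}\right) \left(-126\right) = \frac{366444478}{140239} \left(-126\right) = - \frac{46172004228}{140239}$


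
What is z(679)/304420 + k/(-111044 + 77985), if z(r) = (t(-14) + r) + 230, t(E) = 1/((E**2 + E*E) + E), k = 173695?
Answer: -19975856486623/3804124254840 ≈ -5.2511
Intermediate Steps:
t(E) = 1/(E + 2*E**2) (t(E) = 1/((E**2 + E**2) + E) = 1/(2*E**2 + E) = 1/(E + 2*E**2))
z(r) = 86941/378 + r (z(r) = (1/((-14)*(1 + 2*(-14))) + r) + 230 = (-1/(14*(1 - 28)) + r) + 230 = (-1/14/(-27) + r) + 230 = (-1/14*(-1/27) + r) + 230 = (1/378 + r) + 230 = 86941/378 + r)
z(679)/304420 + k/(-111044 + 77985) = (86941/378 + 679)/304420 + 173695/(-111044 + 77985) = (343603/378)*(1/304420) + 173695/(-33059) = 343603/115070760 + 173695*(-1/33059) = 343603/115070760 - 173695/33059 = -19975856486623/3804124254840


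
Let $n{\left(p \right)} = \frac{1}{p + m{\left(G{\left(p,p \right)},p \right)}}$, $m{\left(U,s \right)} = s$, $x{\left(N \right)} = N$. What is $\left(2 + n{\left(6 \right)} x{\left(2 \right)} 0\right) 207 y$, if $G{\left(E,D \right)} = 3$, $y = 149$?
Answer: $61686$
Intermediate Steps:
$n{\left(p \right)} = \frac{1}{2 p}$ ($n{\left(p \right)} = \frac{1}{p + p} = \frac{1}{2 p}$)
$\left(2 + n{\left(6 \right)} x{\left(2 \right)} 0\right) 207 y = \left(2 + \frac{1}{2 \cdot 6} \cdot 2 \cdot 0\right) 207 \cdot 149 = \left(2 + \frac{1}{2} \cdot \frac{1}{6} \cdot 0\right) 207 \cdot 149 = \left(2 + \frac{1}{12} \cdot 0\right) 207 \cdot 149 = \left(2 + 0\right) 207 \cdot 149 = 2 \cdot 207 \cdot 149 = 414 \cdot 149 = 61686$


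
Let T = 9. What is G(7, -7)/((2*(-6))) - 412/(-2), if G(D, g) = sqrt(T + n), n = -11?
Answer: 206 - I*sqrt(2)/12 ≈ 206.0 - 0.11785*I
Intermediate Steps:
G(D, g) = I*sqrt(2) (G(D, g) = sqrt(9 - 11) = sqrt(-2) = I*sqrt(2))
G(7, -7)/((2*(-6))) - 412/(-2) = (I*sqrt(2))/((2*(-6))) - 412/(-2) = (I*sqrt(2))/(-12) - 412*(-1/2) = (I*sqrt(2))*(-1/12) + 206 = -I*sqrt(2)/12 + 206 = 206 - I*sqrt(2)/12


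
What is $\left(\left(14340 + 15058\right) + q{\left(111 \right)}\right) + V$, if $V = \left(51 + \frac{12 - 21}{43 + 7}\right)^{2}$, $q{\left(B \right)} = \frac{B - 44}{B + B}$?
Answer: $\frac{8874720341}{277500} \approx 31981.0$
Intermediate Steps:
$q{\left(B \right)} = \frac{-44 + B}{2 B}$
$V = \frac{6456681}{2500}$ ($V = \left(51 - \frac{9}{50}\right)^{2} = \left(\frac{2541}{50}\right)^{2} = \frac{6456681}{2500} \approx 2582.7$)
$\left(\left(14340 + 15058\right) + q{\left(111 \right)}\right) + V = \left(\left(14340 + 15058\right) + \frac{-44 + 111}{2 \cdot 111}\right) + \frac{6456681}{2500} = \left(29398 + \frac{1}{2} \cdot \frac{1}{111} \cdot 67\right) + \frac{6456681}{2500} = \left(29398 + \frac{67}{222}\right) + \frac{6456681}{2500} = \frac{6526423}{222} + \frac{6456681}{2500} = \frac{8874720341}{277500}$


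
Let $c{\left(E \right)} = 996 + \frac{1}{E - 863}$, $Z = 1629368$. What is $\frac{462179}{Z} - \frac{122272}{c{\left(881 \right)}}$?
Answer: $- \frac{3577783106437}{29212938872} \approx -122.47$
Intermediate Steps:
$c{\left(E \right)} = 996 + \frac{1}{-863 + E}$
$\frac{462179}{Z} - \frac{122272}{c{\left(881 \right)}} = \frac{462179}{1629368} - \frac{122272}{\frac{1}{-863 + 881} \left(-859547 + 996 \cdot 881\right)} = 462179 \cdot \frac{1}{1629368} - \frac{122272}{\frac{1}{18} \left(-859547 + 877476\right)} = \frac{462179}{1629368} - \frac{122272}{\frac{1}{18} \cdot 17929} = \frac{462179}{1629368} - \frac{122272}{\frac{17929}{18}} = \frac{462179}{1629368} - \frac{2200896}{17929} = - \frac{3577783106437}{29212938872}$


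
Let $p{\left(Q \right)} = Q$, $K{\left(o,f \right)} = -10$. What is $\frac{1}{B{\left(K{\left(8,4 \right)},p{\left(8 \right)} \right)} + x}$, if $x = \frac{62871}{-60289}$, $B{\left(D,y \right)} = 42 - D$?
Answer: $\frac{60289}{3072157} \approx 0.019624$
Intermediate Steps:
$x = - \frac{62871}{60289}$ ($x = 62871 \left(- \frac{1}{60289}\right) = - \frac{62871}{60289} \approx -1.0428$)
$\frac{1}{B{\left(K{\left(8,4 \right)},p{\left(8 \right)} \right)} + x} = \frac{1}{\left(42 - -10\right) - \frac{62871}{60289}} = \frac{1}{\left(42 + 10\right) - \frac{62871}{60289}} = \frac{1}{52 - \frac{62871}{60289}} = \frac{1}{\frac{3072157}{60289}} = \frac{60289}{3072157}$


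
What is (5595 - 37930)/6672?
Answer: -32335/6672 ≈ -4.8464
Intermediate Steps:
(5595 - 37930)/6672 = -32335*1/6672 = -32335/6672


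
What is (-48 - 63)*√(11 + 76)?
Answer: -111*√87 ≈ -1035.3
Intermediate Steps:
(-48 - 63)*√(11 + 76) = -111*√87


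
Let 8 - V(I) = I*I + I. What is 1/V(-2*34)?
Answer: -1/4548 ≈ -0.00021988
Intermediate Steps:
V(I) = 8 - I - I² (V(I) = 8 - (I*I + I) = 8 - (I² + I) = 8 - (I + I²) = 8 + (-I - I²) = 8 - I - I²)
1/V(-2*34) = 1/(8 - (-2)*34 - (-2*34)²) = 1/(8 - 1*(-68) - 1*(-68)²) = 1/(8 + 68 - 1*4624) = 1/(8 + 68 - 4624) = 1/(-4548) = -1/4548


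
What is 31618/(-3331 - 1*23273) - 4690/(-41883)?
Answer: -199913989/185709222 ≈ -1.0765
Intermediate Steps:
31618/(-3331 - 1*23273) - 4690/(-41883) = 31618/(-3331 - 23273) - 4690*(-1/41883) = 31618/(-26604) + 4690/41883 = 31618*(-1/26604) + 4690/41883 = -15809/13302 + 4690/41883 = -199913989/185709222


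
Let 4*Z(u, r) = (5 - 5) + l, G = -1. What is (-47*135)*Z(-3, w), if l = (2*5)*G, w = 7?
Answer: 31725/2 ≈ 15863.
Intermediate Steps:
l = -10 (l = (2*5)*(-1) = 10*(-1) = -10)
Z(u, r) = -5/2 (Z(u, r) = ((5 - 5) - 10)/4 = (0 - 10)/4 = (¼)*(-10) = -5/2)
(-47*135)*Z(-3, w) = -47*135*(-5/2) = -6345*(-5/2) = 31725/2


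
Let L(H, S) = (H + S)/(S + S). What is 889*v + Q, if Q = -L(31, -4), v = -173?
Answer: -1230349/8 ≈ -1.5379e+5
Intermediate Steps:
L(H, S) = (H + S)/(2*S) (L(H, S) = (H + S)/((2*S)) = (H + S)*(1/(2*S)) = (H + S)/(2*S))
Q = 27/8 (Q = -(31 - 4)/(2*(-4)) = -(-1)*27/(2*4) = -1*(-27/8) = 27/8 ≈ 3.3750)
889*v + Q = 889*(-173) + 27/8 = -153797 + 27/8 = -1230349/8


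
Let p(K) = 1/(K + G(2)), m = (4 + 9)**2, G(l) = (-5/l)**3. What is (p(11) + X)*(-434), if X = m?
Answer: -2710330/37 ≈ -73252.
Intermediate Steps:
G(l) = -125/l**3
m = 169 (m = 13**2 = 169)
X = 169
p(K) = 1/(-125/8 + K) (p(K) = 1/(K - 125/2**3) = 1/(K - 125*1/8) = 1/(K - 125/8) = 1/(-125/8 + K))
(p(11) + X)*(-434) = (8/(-125 + 8*11) + 169)*(-434) = (8/(-125 + 88) + 169)*(-434) = (8/(-37) + 169)*(-434) = (8*(-1/37) + 169)*(-434) = (-8/37 + 169)*(-434) = (6245/37)*(-434) = -2710330/37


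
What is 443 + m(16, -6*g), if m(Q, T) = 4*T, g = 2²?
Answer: 347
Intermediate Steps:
g = 4
443 + m(16, -6*g) = 443 + 4*(-6*4) = 443 + 4*(-24) = 443 - 96 = 347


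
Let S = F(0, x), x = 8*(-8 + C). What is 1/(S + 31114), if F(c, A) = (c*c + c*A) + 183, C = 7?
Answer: 1/31297 ≈ 3.1952e-5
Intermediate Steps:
x = -8 (x = 8*(-8 + 7) = 8*(-1) = -8)
F(c, A) = 183 + c² + A*c (F(c, A) = (c² + A*c) + 183 = 183 + c² + A*c)
S = 183 (S = 183 + 0² - 8*0 = 183 + 0 + 0 = 183)
1/(S + 31114) = 1/(183 + 31114) = 1/31297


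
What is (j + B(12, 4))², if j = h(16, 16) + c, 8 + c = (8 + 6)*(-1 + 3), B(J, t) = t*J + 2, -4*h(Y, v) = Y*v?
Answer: 36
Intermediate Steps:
h(Y, v) = -Y*v/4
B(J, t) = 2 + J*t (B(J, t) = J*t + 2 = 2 + J*t)
c = 20 (c = -8 + (8 + 6)*(-1 + 3) = -8 + 14*2 = -8 + 28 = 20)
j = -44 (j = -¼*16*16 + 20 = -64 + 20 = -44)
(j + B(12, 4))² = (-44 + (2 + 12*4))² = (-44 + (2 + 48))² = (-44 + 50)² = 6² = 36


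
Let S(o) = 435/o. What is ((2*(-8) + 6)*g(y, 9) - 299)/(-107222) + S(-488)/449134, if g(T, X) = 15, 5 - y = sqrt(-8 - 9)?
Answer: 49182003719/11750319162512 ≈ 0.0041856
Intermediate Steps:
y = 5 - I*sqrt(17) (y = 5 - sqrt(-8 - 9) = 5 - sqrt(-17) = 5 - I*sqrt(17) ≈ 5.0 - 4.1231*I)
((2*(-8) + 6)*g(y, 9) - 299)/(-107222) + S(-488)/449134 = ((2*(-8) + 6)*15 - 299)/(-107222) + (435/(-488))/449134 = ((-16 + 6)*15 - 299)*(-1/107222) + (435*(-1/488))*(1/449134) = (-10*15 - 299)*(-1/107222) - 435/488*1/449134 = (-150 - 299)*(-1/107222) - 435/219177392 = -449*(-1/107222) - 435/219177392 = 449/107222 - 435/219177392 = 49182003719/11750319162512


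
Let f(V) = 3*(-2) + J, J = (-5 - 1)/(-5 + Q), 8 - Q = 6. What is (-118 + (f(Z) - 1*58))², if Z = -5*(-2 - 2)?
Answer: 32400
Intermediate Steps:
Q = 2 (Q = 8 - 1*6 = 8 - 6 = 2)
J = 2 (J = (-5 - 1)/(-5 + 2) = -6/(-3) = -6*(-⅓) = 2)
Z = 20 (Z = -5*(-4) = 20)
f(V) = -4 (f(V) = 3*(-2) + 2 = -6 + 2 = -4)
(-118 + (f(Z) - 1*58))² = (-118 + (-4 - 1*58))² = (-118 + (-4 - 58))² = (-118 - 62)² = (-180)² = 32400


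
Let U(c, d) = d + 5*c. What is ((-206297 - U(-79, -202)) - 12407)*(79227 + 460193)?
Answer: -117651277940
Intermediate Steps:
((-206297 - U(-79, -202)) - 12407)*(79227 + 460193) = ((-206297 - (-202 + 5*(-79))) - 12407)*(79227 + 460193) = ((-206297 - (-202 - 395)) - 12407)*539420 = ((-206297 - 1*(-597)) - 12407)*539420 = ((-206297 + 597) - 12407)*539420 = (-205700 - 12407)*539420 = -218107*539420 = -117651277940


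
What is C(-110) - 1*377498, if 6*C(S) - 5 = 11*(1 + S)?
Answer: -377697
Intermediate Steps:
C(S) = 8/3 + 11*S/6 (C(S) = ⅚ + (11*(1 + S))/6 = ⅚ + (11 + 11*S)/6 = ⅚ + (11/6 + 11*S/6) = 8/3 + 11*S/6)
C(-110) - 1*377498 = (8/3 + (11/6)*(-110)) - 1*377498 = (8/3 - 605/3) - 377498 = -199 - 377498 = -377697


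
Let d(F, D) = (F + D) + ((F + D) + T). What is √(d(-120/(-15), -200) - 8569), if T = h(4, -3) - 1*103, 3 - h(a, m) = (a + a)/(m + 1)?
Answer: I*√9049 ≈ 95.126*I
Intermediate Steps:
h(a, m) = 3 - 2*a/(1 + m) (h(a, m) = 3 - (a + a)/(m + 1) = 3 - 2*a/(1 + m))
T = -96 (T = (3 - 2*4 + 3*(-3))/(1 - 3) - 1*103 = (3 - 8 - 9)/(-2) - 103 = -½*(-14) - 103 = 7 - 103 = -96)
d(F, D) = -96 + 2*D + 2*F (d(F, D) = (F + D) + ((F + D) - 96) = (D + F) + ((D + F) - 96) = (D + F) + (-96 + D + F) = -96 + 2*D + 2*F)
√(d(-120/(-15), -200) - 8569) = √((-96 + 2*(-200) + 2*(-120/(-15))) - 8569) = √((-96 - 400 + 2*(-120*(-1/15))) - 8569) = √((-96 - 400 + 2*8) - 8569) = √((-96 - 400 + 16) - 8569) = √(-480 - 8569) = √(-9049) = I*√9049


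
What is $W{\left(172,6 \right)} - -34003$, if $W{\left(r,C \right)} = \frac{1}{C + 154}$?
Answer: $\frac{5440481}{160} \approx 34003.0$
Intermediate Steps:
$W{\left(r,C \right)} = \frac{1}{154 + C}$
$W{\left(172,6 \right)} - -34003 = \frac{1}{154 + 6} - -34003 = \frac{1}{160} + 34003 = \frac{5440481}{160}$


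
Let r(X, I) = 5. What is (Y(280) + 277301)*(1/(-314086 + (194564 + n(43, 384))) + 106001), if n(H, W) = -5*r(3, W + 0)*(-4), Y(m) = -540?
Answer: 3503476378127381/119422 ≈ 2.9337e+10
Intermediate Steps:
n(H, W) = 100 (n(H, W) = -5*5*(-4) = -25*(-4) = 100)
(Y(280) + 277301)*(1/(-314086 + (194564 + n(43, 384))) + 106001) = (-540 + 277301)*(1/(-314086 + (194564 + 100)) + 106001) = 276761*(1/(-314086 + 194664) + 106001) = 276761*(1/(-119422) + 106001) = 276761*(-1/119422 + 106001) = 276761*(12658851421/119422) = 3503476378127381/119422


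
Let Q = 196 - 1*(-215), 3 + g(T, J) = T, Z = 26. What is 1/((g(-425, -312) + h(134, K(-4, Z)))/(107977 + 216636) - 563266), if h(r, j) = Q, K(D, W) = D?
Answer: -324613/182843466075 ≈ -1.7754e-6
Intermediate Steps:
g(T, J) = -3 + T
Q = 411 (Q = 196 + 215 = 411)
h(r, j) = 411
1/((g(-425, -312) + h(134, K(-4, Z)))/(107977 + 216636) - 563266) = 1/(((-3 - 425) + 411)/(107977 + 216636) - 563266) = 1/((-428 + 411)/324613 - 563266) = 1/(-17*1/324613 - 563266) = 1/(-17/324613 - 563266) = 1/(-182843466075/324613) = -324613/182843466075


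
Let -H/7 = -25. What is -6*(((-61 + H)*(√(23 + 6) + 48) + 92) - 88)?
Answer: -32856 - 684*√29 ≈ -36539.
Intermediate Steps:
H = 175 (H = -7*(-25) = 175)
-6*(((-61 + H)*(√(23 + 6) + 48) + 92) - 88) = -6*(((-61 + 175)*(√(23 + 6) + 48) + 92) - 88) = -6*((114*(√29 + 48) + 92) - 88) = -6*((114*(48 + √29) + 92) - 88) = -6*(((5472 + 114*√29) + 92) - 88) = -6*((5564 + 114*√29) - 88) = -6*(5476 + 114*√29) = -32856 - 684*√29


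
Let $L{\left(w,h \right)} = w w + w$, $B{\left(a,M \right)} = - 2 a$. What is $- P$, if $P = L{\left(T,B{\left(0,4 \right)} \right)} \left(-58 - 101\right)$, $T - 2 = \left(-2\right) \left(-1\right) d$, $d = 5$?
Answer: $24804$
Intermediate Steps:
$T = 12$ ($T = 2 + \left(-2\right) \left(-1\right) 5 = 2 + 2 \cdot 5 = 2 + 10 = 12$)
$L{\left(w,h \right)} = w + w^{2}$ ($L{\left(w,h \right)} = w^{2} + w = w + w^{2}$)
$P = -24804$ ($P = 12 \left(1 + 12\right) \left(-58 - 101\right) = 12 \cdot 13 \left(-58 - 101\right) = 156 \left(-159\right) = -24804$)
$- P = \left(-1\right) \left(-24804\right) = 24804$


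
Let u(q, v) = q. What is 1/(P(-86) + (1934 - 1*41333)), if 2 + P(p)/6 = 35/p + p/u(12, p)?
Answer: -43/1696627 ≈ -2.5344e-5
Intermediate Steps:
P(p) = -12 + p/2 + 210/p (P(p) = -12 + 6*(35/p + p/12) = -12 + (p/2 + 210/p) = -12 + p/2 + 210/p)
1/(P(-86) + (1934 - 1*41333)) = 1/((-12 + (½)*(-86) + 210/(-86)) + (1934 - 1*41333)) = 1/((-12 - 43 + 210*(-1/86)) + (1934 - 41333)) = 1/((-12 - 43 - 105/43) - 39399) = 1/(-2470/43 - 39399) = 1/(-1696627/43) = -43/1696627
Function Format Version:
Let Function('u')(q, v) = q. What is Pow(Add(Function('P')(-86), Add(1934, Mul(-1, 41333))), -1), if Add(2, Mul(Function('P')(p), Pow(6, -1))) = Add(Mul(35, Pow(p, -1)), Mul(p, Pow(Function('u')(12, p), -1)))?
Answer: Rational(-43, 1696627) ≈ -2.5344e-5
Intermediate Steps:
Function('P')(p) = Add(-12, Mul(Rational(1, 2), p), Mul(210, Pow(p, -1))) (Function('P')(p) = Add(-12, Mul(6, Add(Mul(35, Pow(p, -1)), Mul(p, Pow(12, -1))))) = Add(-12, Mul(6, Add(Mul(35, Pow(p, -1)), Mul(p, Rational(1, 12))))) = Add(-12, Mul(6, Add(Mul(35, Pow(p, -1)), Mul(Rational(1, 12), p)))) = Add(-12, Add(Mul(Rational(1, 2), p), Mul(210, Pow(p, -1)))) = Add(-12, Mul(Rational(1, 2), p), Mul(210, Pow(p, -1))))
Pow(Add(Function('P')(-86), Add(1934, Mul(-1, 41333))), -1) = Pow(Add(Add(-12, Mul(Rational(1, 2), -86), Mul(210, Pow(-86, -1))), Add(1934, Mul(-1, 41333))), -1) = Pow(Add(Add(-12, -43, Mul(210, Rational(-1, 86))), Add(1934, -41333)), -1) = Pow(Add(Add(-12, -43, Rational(-105, 43)), -39399), -1) = Pow(Add(Rational(-2470, 43), -39399), -1) = Pow(Rational(-1696627, 43), -1) = Rational(-43, 1696627)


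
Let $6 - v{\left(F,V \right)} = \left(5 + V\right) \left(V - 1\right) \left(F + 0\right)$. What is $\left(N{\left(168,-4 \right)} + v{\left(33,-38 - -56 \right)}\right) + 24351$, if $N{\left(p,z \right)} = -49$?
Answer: $11405$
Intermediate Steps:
$v{\left(F,V \right)} = 6 - F \left(-1 + V\right) \left(5 + V\right)$ ($v{\left(F,V \right)} = 6 - \left(5 + V\right) \left(V - 1\right) \left(F + 0\right) = 6 - \left(5 + V\right) \left(-1 + V\right) F = 6 - \left(5 + V\right) F \left(-1 + V\right) = 6 - F \left(-1 + V\right) \left(5 + V\right)$)
$\left(N{\left(168,-4 \right)} + v{\left(33,-38 - -56 \right)}\right) + 24351 = \left(-49 + \left(6 + 5 \cdot 33 - 33 \left(-38 - -56\right)^{2} - 132 \left(-38 - -56\right)\right)\right) + 24351 = \left(-49 + \left(6 + 165 - 33 \left(-38 + 56\right)^{2} - 132 \left(-38 + 56\right)\right)\right) + 24351 = \left(-49 + \left(6 + 165 - 33 \cdot 18^{2} - 132 \cdot 18\right)\right) + 24351 = \left(-49 + \left(6 + 165 - 33 \cdot 324 - 2376\right)\right) + 24351 = \left(-49 + \left(6 + 165 - 10692 - 2376\right)\right) + 24351 = \left(-49 - 12897\right) + 24351 = -12946 + 24351 = 11405$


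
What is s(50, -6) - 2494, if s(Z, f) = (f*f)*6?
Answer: -2278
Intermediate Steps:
s(Z, f) = 6*f² (s(Z, f) = f²*6 = 6*f²)
s(50, -6) - 2494 = 6*(-6)² - 2494 = 6*36 - 2494 = 216 - 2494 = -2278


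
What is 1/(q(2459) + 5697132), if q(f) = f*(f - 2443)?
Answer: 1/5736476 ≈ 1.7432e-7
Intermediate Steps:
q(f) = f*(-2443 + f)
1/(q(2459) + 5697132) = 1/(2459*(-2443 + 2459) + 5697132) = 1/(2459*16 + 5697132) = 1/(39344 + 5697132) = 1/5736476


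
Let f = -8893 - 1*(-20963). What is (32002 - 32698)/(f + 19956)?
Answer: -348/16013 ≈ -0.021732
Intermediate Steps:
f = 12070 (f = -8893 + 20963 = 12070)
(32002 - 32698)/(f + 19956) = (32002 - 32698)/(12070 + 19956) = -696/32026 = -696*1/32026 = -348/16013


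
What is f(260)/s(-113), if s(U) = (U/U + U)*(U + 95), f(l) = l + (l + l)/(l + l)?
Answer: 29/224 ≈ 0.12946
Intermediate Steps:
f(l) = 1 + l (f(l) = l + (2*l)/((2*l)) = l + (2*l)*(1/(2*l)) = l + 1 = 1 + l)
s(U) = (1 + U)*(95 + U)
f(260)/s(-113) = (1 + 260)/(95 + (-113)**2 + 96*(-113)) = 261/(95 + 12769 - 10848) = 261/2016 = 261*(1/2016) = 29/224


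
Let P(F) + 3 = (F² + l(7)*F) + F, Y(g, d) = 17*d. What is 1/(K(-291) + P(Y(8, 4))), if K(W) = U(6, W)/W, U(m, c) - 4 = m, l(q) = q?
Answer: 291/1503005 ≈ 0.00019361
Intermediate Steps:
U(m, c) = 4 + m
K(W) = 10/W (K(W) = (4 + 6)/W = 10/W)
P(F) = -3 + F² + 8*F (P(F) = -3 + ((F² + 7*F) + F) = -3 + (F² + 8*F) = -3 + F² + 8*F)
1/(K(-291) + P(Y(8, 4))) = 1/(10/(-291) + (-3 + (17*4)² + 8*(17*4))) = 1/(10*(-1/291) + (-3 + 68² + 8*68)) = 1/(-10/291 + (-3 + 4624 + 544)) = 1/(-10/291 + 5165) = 1/(1503005/291) = 291/1503005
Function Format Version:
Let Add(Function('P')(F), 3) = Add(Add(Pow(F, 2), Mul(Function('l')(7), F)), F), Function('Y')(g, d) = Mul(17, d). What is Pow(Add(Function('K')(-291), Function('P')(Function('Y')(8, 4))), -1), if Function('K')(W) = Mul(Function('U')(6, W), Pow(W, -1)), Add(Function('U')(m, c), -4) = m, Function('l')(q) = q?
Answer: Rational(291, 1503005) ≈ 0.00019361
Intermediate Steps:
Function('U')(m, c) = Add(4, m)
Function('K')(W) = Mul(10, Pow(W, -1)) (Function('K')(W) = Mul(Add(4, 6), Pow(W, -1)) = Mul(10, Pow(W, -1)))
Function('P')(F) = Add(-3, Pow(F, 2), Mul(8, F)) (Function('P')(F) = Add(-3, Add(Add(Pow(F, 2), Mul(7, F)), F)) = Add(-3, Add(Pow(F, 2), Mul(8, F))) = Add(-3, Pow(F, 2), Mul(8, F)))
Pow(Add(Function('K')(-291), Function('P')(Function('Y')(8, 4))), -1) = Pow(Add(Mul(10, Pow(-291, -1)), Add(-3, Pow(Mul(17, 4), 2), Mul(8, Mul(17, 4)))), -1) = Pow(Add(Mul(10, Rational(-1, 291)), Add(-3, Pow(68, 2), Mul(8, 68))), -1) = Pow(Add(Rational(-10, 291), Add(-3, 4624, 544)), -1) = Pow(Add(Rational(-10, 291), 5165), -1) = Pow(Rational(1503005, 291), -1) = Rational(291, 1503005)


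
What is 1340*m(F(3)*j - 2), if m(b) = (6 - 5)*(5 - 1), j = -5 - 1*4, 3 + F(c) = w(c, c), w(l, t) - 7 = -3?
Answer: 5360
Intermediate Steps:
w(l, t) = 4 (w(l, t) = 7 - 3 = 4)
F(c) = 1 (F(c) = -3 + 4 = 1)
j = -9 (j = -5 - 4 = -9)
m(b) = 4 (m(b) = 1*4 = 4)
1340*m(F(3)*j - 2) = 1340*4 = 5360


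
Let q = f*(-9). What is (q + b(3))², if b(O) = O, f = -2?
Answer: 441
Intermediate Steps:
q = 18 (q = -2*(-9) = 18)
(q + b(3))² = (18 + 3)² = 21² = 441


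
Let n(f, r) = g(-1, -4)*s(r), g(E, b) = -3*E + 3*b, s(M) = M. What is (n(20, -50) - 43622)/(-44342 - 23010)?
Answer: 10793/16838 ≈ 0.64099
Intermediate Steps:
n(f, r) = -9*r (n(f, r) = (-3*(-1) + 3*(-4))*r = (3 - 12)*r = -9*r)
(n(20, -50) - 43622)/(-44342 - 23010) = (-9*(-50) - 43622)/(-44342 - 23010) = (450 - 43622)/(-67352) = -43172*(-1/67352) = 10793/16838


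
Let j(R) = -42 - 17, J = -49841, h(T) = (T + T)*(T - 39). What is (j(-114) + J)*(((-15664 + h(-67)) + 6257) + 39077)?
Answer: -2189312600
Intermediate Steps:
h(T) = 2*T*(-39 + T) (h(T) = (2*T)*(-39 + T) = 2*T*(-39 + T))
j(R) = -59
(j(-114) + J)*(((-15664 + h(-67)) + 6257) + 39077) = (-59 - 49841)*(((-15664 + 2*(-67)*(-39 - 67)) + 6257) + 39077) = -49900*(((-15664 + 2*(-67)*(-106)) + 6257) + 39077) = -49900*(((-15664 + 14204) + 6257) + 39077) = -49900*((-1460 + 6257) + 39077) = -49900*(4797 + 39077) = -49900*43874 = -2189312600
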